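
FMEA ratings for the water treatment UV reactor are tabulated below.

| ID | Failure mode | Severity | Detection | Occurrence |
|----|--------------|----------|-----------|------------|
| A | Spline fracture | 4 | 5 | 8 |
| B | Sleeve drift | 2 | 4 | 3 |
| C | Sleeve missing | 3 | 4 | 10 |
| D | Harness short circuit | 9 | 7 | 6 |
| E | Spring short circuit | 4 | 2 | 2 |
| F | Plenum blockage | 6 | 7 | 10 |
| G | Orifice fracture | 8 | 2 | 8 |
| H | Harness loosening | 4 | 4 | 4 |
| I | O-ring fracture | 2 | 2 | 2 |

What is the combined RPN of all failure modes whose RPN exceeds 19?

1294

RPN = Severity × Occurrence × Detection:
  A: 4 × 8 × 5 = 160
  B: 2 × 3 × 4 = 24
  C: 3 × 10 × 4 = 120
  D: 9 × 6 × 7 = 378
  E: 4 × 2 × 2 = 16
  F: 6 × 10 × 7 = 420
  G: 8 × 8 × 2 = 128
  H: 4 × 4 × 4 = 64
  I: 2 × 2 × 2 = 8
RPN > 19: A (160), B (24), C (120), D (378), F (420), G (128), H (64).
Sum: 160 + 24 + 120 + 378 + 420 + 128 + 64 = 1294.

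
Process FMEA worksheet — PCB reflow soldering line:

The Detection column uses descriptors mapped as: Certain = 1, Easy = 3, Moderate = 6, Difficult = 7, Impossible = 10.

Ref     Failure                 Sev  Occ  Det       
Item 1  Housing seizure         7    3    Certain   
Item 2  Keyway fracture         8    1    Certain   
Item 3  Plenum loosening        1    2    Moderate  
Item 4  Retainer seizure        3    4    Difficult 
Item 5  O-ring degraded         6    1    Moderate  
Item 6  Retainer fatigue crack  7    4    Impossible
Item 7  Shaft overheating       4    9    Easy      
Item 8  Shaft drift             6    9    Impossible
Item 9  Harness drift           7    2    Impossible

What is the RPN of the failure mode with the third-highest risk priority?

140

RPN = Severity × Occurrence × Detection:
  Item 1: 7 × 3 × 1 = 21
  Item 2: 8 × 1 × 1 = 8
  Item 3: 1 × 2 × 6 = 12
  Item 4: 3 × 4 × 7 = 84
  Item 5: 6 × 1 × 6 = 36
  Item 6: 7 × 4 × 10 = 280
  Item 7: 4 × 9 × 3 = 108
  Item 8: 6 × 9 × 10 = 540
  Item 9: 7 × 2 × 10 = 140
Sorted descending: 540, 280, 140, 108, 84, 36, 21, 12, 8.
The third-highest RPN is 140 (Item 9).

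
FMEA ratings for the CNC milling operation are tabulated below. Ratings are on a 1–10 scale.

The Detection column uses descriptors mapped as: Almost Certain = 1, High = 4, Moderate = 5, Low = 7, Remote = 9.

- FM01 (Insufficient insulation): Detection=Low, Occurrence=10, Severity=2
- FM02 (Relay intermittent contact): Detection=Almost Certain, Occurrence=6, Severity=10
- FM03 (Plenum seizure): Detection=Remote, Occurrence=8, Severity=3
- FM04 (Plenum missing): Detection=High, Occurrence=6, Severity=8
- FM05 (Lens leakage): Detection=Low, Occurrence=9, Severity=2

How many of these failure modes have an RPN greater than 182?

2

RPN = Severity × Occurrence × Detection:
  FM01: 2 × 10 × 7 = 140
  FM02: 10 × 6 × 1 = 60
  FM03: 3 × 8 × 9 = 216
  FM04: 8 × 6 × 4 = 192
  FM05: 2 × 9 × 7 = 126
Modes with RPN > 182: FM03 (216), FM04 (192) → 2.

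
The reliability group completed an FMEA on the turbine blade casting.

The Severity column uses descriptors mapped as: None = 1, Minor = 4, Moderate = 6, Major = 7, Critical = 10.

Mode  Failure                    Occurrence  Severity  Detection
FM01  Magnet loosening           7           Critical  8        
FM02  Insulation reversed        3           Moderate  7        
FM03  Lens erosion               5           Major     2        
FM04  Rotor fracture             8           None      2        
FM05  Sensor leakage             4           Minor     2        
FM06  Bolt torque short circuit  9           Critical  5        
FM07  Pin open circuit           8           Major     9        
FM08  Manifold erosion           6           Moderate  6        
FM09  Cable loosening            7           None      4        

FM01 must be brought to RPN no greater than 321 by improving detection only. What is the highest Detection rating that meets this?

4

FM01: S=10, O=7, D=8 → current RPN = 560.
Fixed product = 70. Need 70 × D ≤ 321, so D ≤ 321/70 = 4.59.
Maximum integer Detection rating = 4 (gives RPN 280; D=5 would give 350 > 321).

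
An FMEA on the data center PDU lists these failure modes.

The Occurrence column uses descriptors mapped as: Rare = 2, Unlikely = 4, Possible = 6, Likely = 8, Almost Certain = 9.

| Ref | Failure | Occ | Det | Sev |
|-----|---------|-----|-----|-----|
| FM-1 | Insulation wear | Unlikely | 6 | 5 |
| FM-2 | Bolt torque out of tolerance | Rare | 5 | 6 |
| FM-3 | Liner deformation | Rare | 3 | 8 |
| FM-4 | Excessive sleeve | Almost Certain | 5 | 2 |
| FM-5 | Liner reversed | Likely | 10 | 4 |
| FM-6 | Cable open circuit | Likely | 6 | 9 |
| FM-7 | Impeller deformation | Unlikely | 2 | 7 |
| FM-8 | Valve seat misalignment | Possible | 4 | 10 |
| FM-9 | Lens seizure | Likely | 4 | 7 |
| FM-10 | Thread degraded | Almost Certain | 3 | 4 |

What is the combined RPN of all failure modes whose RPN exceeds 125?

RPN = Severity × Occurrence × Detection:
  FM-1: 5 × 4 × 6 = 120
  FM-2: 6 × 2 × 5 = 60
  FM-3: 8 × 2 × 3 = 48
  FM-4: 2 × 9 × 5 = 90
  FM-5: 4 × 8 × 10 = 320
  FM-6: 9 × 8 × 6 = 432
  FM-7: 7 × 4 × 2 = 56
  FM-8: 10 × 6 × 4 = 240
  FM-9: 7 × 8 × 4 = 224
  FM-10: 4 × 9 × 3 = 108
RPN > 125: FM-5 (320), FM-6 (432), FM-8 (240), FM-9 (224).
Sum: 320 + 432 + 240 + 224 = 1216.

1216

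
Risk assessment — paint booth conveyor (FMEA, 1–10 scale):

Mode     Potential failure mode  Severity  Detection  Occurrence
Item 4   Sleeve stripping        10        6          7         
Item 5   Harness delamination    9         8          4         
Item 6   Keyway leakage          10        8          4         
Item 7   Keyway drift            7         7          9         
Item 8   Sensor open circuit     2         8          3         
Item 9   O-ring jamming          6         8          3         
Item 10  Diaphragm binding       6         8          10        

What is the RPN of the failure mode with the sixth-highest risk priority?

RPN = Severity × Occurrence × Detection:
  Item 4: 10 × 7 × 6 = 420
  Item 5: 9 × 4 × 8 = 288
  Item 6: 10 × 4 × 8 = 320
  Item 7: 7 × 9 × 7 = 441
  Item 8: 2 × 3 × 8 = 48
  Item 9: 6 × 3 × 8 = 144
  Item 10: 6 × 10 × 8 = 480
Sorted descending: 480, 441, 420, 320, 288, 144, 48.
The sixth-highest RPN is 144 (Item 9).

144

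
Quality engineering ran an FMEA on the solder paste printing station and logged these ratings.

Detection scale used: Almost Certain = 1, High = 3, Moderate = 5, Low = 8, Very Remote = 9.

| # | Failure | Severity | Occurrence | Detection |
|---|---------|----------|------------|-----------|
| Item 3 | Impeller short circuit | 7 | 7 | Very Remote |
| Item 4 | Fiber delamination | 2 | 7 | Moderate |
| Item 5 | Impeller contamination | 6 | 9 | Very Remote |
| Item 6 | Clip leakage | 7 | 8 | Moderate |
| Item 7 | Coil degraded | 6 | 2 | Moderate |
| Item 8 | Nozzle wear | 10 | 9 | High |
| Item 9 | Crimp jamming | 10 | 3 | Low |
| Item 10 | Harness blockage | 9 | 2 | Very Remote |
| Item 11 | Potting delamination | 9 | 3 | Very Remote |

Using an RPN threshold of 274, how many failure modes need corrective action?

RPN = Severity × Occurrence × Detection:
  Item 3: 7 × 7 × 9 = 441
  Item 4: 2 × 7 × 5 = 70
  Item 5: 6 × 9 × 9 = 486
  Item 6: 7 × 8 × 5 = 280
  Item 7: 6 × 2 × 5 = 60
  Item 8: 10 × 9 × 3 = 270
  Item 9: 10 × 3 × 8 = 240
  Item 10: 9 × 2 × 9 = 162
  Item 11: 9 × 3 × 9 = 243
Modes with RPN ≥ 274: Item 3 (441), Item 5 (486), Item 6 (280) → 3.

3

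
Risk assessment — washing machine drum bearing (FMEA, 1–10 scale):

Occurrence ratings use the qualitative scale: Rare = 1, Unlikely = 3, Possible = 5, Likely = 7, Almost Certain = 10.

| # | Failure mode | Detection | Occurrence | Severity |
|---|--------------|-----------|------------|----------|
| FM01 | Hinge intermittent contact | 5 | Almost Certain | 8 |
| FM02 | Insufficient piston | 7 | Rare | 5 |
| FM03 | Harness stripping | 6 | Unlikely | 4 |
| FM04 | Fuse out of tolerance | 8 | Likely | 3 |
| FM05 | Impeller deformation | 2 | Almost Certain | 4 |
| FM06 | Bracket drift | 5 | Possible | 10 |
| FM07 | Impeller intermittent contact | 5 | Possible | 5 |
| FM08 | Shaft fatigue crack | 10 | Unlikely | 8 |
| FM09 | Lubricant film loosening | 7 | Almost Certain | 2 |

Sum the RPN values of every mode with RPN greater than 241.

RPN = Severity × Occurrence × Detection:
  FM01: 8 × 10 × 5 = 400
  FM02: 5 × 1 × 7 = 35
  FM03: 4 × 3 × 6 = 72
  FM04: 3 × 7 × 8 = 168
  FM05: 4 × 10 × 2 = 80
  FM06: 10 × 5 × 5 = 250
  FM07: 5 × 5 × 5 = 125
  FM08: 8 × 3 × 10 = 240
  FM09: 2 × 10 × 7 = 140
RPN > 241: FM01 (400), FM06 (250).
Sum: 400 + 250 = 650.

650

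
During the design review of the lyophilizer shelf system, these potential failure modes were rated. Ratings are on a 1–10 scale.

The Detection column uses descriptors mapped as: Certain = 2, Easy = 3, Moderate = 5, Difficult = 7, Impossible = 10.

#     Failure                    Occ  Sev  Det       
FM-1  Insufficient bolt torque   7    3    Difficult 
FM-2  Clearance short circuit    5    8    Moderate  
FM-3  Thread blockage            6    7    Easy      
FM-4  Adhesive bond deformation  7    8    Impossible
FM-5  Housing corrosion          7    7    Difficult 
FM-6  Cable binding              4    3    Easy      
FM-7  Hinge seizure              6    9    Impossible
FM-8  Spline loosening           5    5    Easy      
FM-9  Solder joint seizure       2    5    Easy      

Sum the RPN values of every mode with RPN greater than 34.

2027

RPN = Severity × Occurrence × Detection:
  FM-1: 3 × 7 × 7 = 147
  FM-2: 8 × 5 × 5 = 200
  FM-3: 7 × 6 × 3 = 126
  FM-4: 8 × 7 × 10 = 560
  FM-5: 7 × 7 × 7 = 343
  FM-6: 3 × 4 × 3 = 36
  FM-7: 9 × 6 × 10 = 540
  FM-8: 5 × 5 × 3 = 75
  FM-9: 5 × 2 × 3 = 30
RPN > 34: FM-1 (147), FM-2 (200), FM-3 (126), FM-4 (560), FM-5 (343), FM-6 (36), FM-7 (540), FM-8 (75).
Sum: 147 + 200 + 126 + 560 + 343 + 36 + 540 + 75 = 2027.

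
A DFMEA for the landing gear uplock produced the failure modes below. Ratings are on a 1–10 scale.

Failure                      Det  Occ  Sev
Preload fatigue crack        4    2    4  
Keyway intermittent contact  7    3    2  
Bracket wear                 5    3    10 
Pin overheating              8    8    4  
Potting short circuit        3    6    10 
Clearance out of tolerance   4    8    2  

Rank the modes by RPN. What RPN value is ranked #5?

42

RPN = Severity × Occurrence × Detection:
  Preload fatigue crack: 4 × 2 × 4 = 32
  Keyway intermittent contact: 2 × 3 × 7 = 42
  Bracket wear: 10 × 3 × 5 = 150
  Pin overheating: 4 × 8 × 8 = 256
  Potting short circuit: 10 × 6 × 3 = 180
  Clearance out of tolerance: 2 × 8 × 4 = 64
Sorted descending: 256, 180, 150, 64, 42, 32.
The fifth-highest RPN is 42 (Keyway intermittent contact).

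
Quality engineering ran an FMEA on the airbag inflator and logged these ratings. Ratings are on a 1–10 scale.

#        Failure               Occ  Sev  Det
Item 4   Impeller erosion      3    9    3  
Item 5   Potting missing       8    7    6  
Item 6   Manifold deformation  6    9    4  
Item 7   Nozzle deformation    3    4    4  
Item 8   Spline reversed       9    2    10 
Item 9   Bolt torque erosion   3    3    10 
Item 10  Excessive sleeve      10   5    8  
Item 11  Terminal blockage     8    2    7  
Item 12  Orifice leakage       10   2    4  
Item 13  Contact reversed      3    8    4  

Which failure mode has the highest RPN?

Item 10

RPN = Severity × Occurrence × Detection:
  Item 4: 9 × 3 × 3 = 81
  Item 5: 7 × 8 × 6 = 336
  Item 6: 9 × 6 × 4 = 216
  Item 7: 4 × 3 × 4 = 48
  Item 8: 2 × 9 × 10 = 180
  Item 9: 3 × 3 × 10 = 90
  Item 10: 5 × 10 × 8 = 400
  Item 11: 2 × 8 × 7 = 112
  Item 12: 2 × 10 × 4 = 80
  Item 13: 8 × 3 × 4 = 96
Highest RPN is 400 → Item 10.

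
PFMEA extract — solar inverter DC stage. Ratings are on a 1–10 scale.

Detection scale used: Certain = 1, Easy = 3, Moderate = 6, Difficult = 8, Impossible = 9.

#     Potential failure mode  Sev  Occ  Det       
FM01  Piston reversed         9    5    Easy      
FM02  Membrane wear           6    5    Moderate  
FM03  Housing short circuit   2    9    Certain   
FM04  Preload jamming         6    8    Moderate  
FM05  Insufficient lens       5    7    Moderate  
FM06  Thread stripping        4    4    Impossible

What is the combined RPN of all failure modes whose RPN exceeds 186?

RPN = Severity × Occurrence × Detection:
  FM01: 9 × 5 × 3 = 135
  FM02: 6 × 5 × 6 = 180
  FM03: 2 × 9 × 1 = 18
  FM04: 6 × 8 × 6 = 288
  FM05: 5 × 7 × 6 = 210
  FM06: 4 × 4 × 9 = 144
RPN > 186: FM04 (288), FM05 (210).
Sum: 288 + 210 = 498.

498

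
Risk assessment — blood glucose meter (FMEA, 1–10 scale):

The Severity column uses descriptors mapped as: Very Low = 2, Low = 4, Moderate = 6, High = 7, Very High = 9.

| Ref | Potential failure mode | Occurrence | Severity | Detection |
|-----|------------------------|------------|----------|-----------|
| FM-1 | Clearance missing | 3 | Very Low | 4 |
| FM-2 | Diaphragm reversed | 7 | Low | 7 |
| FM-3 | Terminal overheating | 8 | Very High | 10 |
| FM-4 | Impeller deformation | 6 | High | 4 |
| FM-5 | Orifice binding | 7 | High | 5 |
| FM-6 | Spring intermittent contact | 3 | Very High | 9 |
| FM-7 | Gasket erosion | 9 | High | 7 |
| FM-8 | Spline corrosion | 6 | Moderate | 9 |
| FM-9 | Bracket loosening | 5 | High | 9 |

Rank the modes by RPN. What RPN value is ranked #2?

441

RPN = Severity × Occurrence × Detection:
  FM-1: 2 × 3 × 4 = 24
  FM-2: 4 × 7 × 7 = 196
  FM-3: 9 × 8 × 10 = 720
  FM-4: 7 × 6 × 4 = 168
  FM-5: 7 × 7 × 5 = 245
  FM-6: 9 × 3 × 9 = 243
  FM-7: 7 × 9 × 7 = 441
  FM-8: 6 × 6 × 9 = 324
  FM-9: 7 × 5 × 9 = 315
Sorted descending: 720, 441, 324, 315, 245, 243, 196, 168, 24.
The second-highest RPN is 441 (FM-7).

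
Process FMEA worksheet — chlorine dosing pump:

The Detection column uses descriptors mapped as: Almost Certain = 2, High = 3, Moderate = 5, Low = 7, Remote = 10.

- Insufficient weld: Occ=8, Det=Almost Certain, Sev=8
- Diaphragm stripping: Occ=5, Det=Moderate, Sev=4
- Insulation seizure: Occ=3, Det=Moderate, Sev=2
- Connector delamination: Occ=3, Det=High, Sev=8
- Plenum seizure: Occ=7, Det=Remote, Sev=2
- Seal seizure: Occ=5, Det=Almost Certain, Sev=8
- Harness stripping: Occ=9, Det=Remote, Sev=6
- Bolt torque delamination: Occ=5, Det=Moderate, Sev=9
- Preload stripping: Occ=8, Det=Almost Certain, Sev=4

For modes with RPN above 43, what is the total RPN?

1349

RPN = Severity × Occurrence × Detection:
  Insufficient weld: 8 × 8 × 2 = 128
  Diaphragm stripping: 4 × 5 × 5 = 100
  Insulation seizure: 2 × 3 × 5 = 30
  Connector delamination: 8 × 3 × 3 = 72
  Plenum seizure: 2 × 7 × 10 = 140
  Seal seizure: 8 × 5 × 2 = 80
  Harness stripping: 6 × 9 × 10 = 540
  Bolt torque delamination: 9 × 5 × 5 = 225
  Preload stripping: 4 × 8 × 2 = 64
RPN > 43: Insufficient weld (128), Diaphragm stripping (100), Connector delamination (72), Plenum seizure (140), Seal seizure (80), Harness stripping (540), Bolt torque delamination (225), Preload stripping (64).
Sum: 128 + 100 + 72 + 140 + 80 + 540 + 225 + 64 = 1349.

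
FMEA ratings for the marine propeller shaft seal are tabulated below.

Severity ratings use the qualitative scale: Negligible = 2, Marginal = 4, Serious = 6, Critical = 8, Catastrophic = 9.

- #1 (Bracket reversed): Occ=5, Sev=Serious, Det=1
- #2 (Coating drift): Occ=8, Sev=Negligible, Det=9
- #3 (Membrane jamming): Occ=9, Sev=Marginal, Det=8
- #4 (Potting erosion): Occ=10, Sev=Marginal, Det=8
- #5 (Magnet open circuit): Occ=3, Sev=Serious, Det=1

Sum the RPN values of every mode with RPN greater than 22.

782

RPN = Severity × Occurrence × Detection:
  #1: 6 × 5 × 1 = 30
  #2: 2 × 8 × 9 = 144
  #3: 4 × 9 × 8 = 288
  #4: 4 × 10 × 8 = 320
  #5: 6 × 3 × 1 = 18
RPN > 22: #1 (30), #2 (144), #3 (288), #4 (320).
Sum: 30 + 144 + 288 + 320 = 782.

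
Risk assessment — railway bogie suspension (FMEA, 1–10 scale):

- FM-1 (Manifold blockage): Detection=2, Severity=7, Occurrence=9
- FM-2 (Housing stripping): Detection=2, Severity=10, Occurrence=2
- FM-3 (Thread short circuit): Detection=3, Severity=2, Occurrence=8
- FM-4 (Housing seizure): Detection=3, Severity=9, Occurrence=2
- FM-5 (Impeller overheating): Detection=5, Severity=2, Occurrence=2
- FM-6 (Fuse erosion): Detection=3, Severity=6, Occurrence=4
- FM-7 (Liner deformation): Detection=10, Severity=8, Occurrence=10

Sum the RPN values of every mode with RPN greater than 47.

RPN = Severity × Occurrence × Detection:
  FM-1: 7 × 9 × 2 = 126
  FM-2: 10 × 2 × 2 = 40
  FM-3: 2 × 8 × 3 = 48
  FM-4: 9 × 2 × 3 = 54
  FM-5: 2 × 2 × 5 = 20
  FM-6: 6 × 4 × 3 = 72
  FM-7: 8 × 10 × 10 = 800
RPN > 47: FM-1 (126), FM-3 (48), FM-4 (54), FM-6 (72), FM-7 (800).
Sum: 126 + 48 + 54 + 72 + 800 = 1100.

1100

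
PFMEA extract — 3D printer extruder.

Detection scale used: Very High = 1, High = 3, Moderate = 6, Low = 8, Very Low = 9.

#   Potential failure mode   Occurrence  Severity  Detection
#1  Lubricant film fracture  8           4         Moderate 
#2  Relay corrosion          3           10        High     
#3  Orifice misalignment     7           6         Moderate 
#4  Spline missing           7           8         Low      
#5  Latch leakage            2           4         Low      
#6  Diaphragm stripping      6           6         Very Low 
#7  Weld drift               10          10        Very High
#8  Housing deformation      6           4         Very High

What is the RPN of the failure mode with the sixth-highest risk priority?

90

RPN = Severity × Occurrence × Detection:
  #1: 4 × 8 × 6 = 192
  #2: 10 × 3 × 3 = 90
  #3: 6 × 7 × 6 = 252
  #4: 8 × 7 × 8 = 448
  #5: 4 × 2 × 8 = 64
  #6: 6 × 6 × 9 = 324
  #7: 10 × 10 × 1 = 100
  #8: 4 × 6 × 1 = 24
Sorted descending: 448, 324, 252, 192, 100, 90, 64, 24.
The sixth-highest RPN is 90 (#2).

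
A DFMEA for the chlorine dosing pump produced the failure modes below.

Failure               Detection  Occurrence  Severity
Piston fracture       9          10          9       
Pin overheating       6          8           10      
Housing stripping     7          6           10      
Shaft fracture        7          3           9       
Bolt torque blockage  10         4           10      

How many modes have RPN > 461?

RPN = Severity × Occurrence × Detection:
  Piston fracture: 9 × 10 × 9 = 810
  Pin overheating: 10 × 8 × 6 = 480
  Housing stripping: 10 × 6 × 7 = 420
  Shaft fracture: 9 × 3 × 7 = 189
  Bolt torque blockage: 10 × 4 × 10 = 400
Modes with RPN > 461: Piston fracture (810), Pin overheating (480) → 2.

2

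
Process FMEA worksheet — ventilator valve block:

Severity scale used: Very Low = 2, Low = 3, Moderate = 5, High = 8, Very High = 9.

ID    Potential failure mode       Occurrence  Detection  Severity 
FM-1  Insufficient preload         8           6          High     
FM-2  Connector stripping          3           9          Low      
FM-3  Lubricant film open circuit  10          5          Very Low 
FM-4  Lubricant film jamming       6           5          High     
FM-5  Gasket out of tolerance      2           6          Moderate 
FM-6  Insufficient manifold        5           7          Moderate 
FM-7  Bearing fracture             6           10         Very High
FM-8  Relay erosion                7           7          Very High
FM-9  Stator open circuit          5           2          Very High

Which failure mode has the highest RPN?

FM-7

RPN = Severity × Occurrence × Detection:
  FM-1: 8 × 8 × 6 = 384
  FM-2: 3 × 3 × 9 = 81
  FM-3: 2 × 10 × 5 = 100
  FM-4: 8 × 6 × 5 = 240
  FM-5: 5 × 2 × 6 = 60
  FM-6: 5 × 5 × 7 = 175
  FM-7: 9 × 6 × 10 = 540
  FM-8: 9 × 7 × 7 = 441
  FM-9: 9 × 5 × 2 = 90
Highest RPN is 540 → FM-7.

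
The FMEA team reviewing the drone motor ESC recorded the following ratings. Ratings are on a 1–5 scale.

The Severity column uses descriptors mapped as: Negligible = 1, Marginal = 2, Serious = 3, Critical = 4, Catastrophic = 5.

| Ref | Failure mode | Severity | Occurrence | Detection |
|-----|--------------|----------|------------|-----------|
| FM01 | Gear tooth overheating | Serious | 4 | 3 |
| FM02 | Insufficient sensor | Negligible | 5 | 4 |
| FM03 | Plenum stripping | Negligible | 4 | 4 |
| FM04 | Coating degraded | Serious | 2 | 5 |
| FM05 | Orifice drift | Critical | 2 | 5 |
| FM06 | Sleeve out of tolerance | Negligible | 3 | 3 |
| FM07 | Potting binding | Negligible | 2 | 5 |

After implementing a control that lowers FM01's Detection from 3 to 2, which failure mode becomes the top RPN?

RPN = Severity × Occurrence × Detection:
  FM01: 3 × 4 × 3 = 36
  FM02: 1 × 5 × 4 = 20
  FM03: 1 × 4 × 4 = 16
  FM04: 3 × 2 × 5 = 30
  FM05: 4 × 2 × 5 = 40
  FM06: 1 × 3 × 3 = 9
  FM07: 1 × 2 × 5 = 10
After action: FM01 → 3 × 4 × 2 = 24.
Revised RPNs: FM05=40, FM04=30, FM01=24, FM02=20, FM03=16, FM07=10, FM06=9.
Highest is now FM05 (40).

FM05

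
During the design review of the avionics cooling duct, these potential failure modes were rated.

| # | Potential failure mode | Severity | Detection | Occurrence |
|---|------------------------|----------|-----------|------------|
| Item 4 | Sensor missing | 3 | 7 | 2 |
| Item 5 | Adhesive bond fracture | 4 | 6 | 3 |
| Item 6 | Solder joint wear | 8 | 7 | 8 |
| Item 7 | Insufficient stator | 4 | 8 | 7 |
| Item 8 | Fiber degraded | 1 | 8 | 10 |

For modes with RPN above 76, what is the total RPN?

752

RPN = Severity × Occurrence × Detection:
  Item 4: 3 × 2 × 7 = 42
  Item 5: 4 × 3 × 6 = 72
  Item 6: 8 × 8 × 7 = 448
  Item 7: 4 × 7 × 8 = 224
  Item 8: 1 × 10 × 8 = 80
RPN > 76: Item 6 (448), Item 7 (224), Item 8 (80).
Sum: 448 + 224 + 80 = 752.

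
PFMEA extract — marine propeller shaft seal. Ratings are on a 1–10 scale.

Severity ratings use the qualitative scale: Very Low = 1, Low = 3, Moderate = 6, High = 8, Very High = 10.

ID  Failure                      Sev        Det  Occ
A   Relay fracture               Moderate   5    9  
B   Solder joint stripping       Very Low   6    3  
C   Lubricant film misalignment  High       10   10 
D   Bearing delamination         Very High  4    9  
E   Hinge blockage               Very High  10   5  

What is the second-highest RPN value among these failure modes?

500

RPN = Severity × Occurrence × Detection:
  A: 6 × 9 × 5 = 270
  B: 1 × 3 × 6 = 18
  C: 8 × 10 × 10 = 800
  D: 10 × 9 × 4 = 360
  E: 10 × 5 × 10 = 500
Sorted descending: 800, 500, 360, 270, 18.
The second-highest RPN is 500 (E).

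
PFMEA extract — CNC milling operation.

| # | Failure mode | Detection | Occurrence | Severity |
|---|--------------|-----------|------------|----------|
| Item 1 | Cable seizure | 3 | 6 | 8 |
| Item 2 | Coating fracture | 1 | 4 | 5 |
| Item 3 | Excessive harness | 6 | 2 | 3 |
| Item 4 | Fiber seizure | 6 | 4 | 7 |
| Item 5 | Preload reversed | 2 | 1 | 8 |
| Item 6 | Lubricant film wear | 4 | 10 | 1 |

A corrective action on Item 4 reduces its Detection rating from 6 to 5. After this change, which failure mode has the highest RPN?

RPN = Severity × Occurrence × Detection:
  Item 1: 8 × 6 × 3 = 144
  Item 2: 5 × 4 × 1 = 20
  Item 3: 3 × 2 × 6 = 36
  Item 4: 7 × 4 × 6 = 168
  Item 5: 8 × 1 × 2 = 16
  Item 6: 1 × 10 × 4 = 40
After action: Item 4 → 7 × 4 × 5 = 140.
Revised RPNs: Item 1=144, Item 4=140, Item 6=40, Item 3=36, Item 2=20, Item 5=16.
Highest is now Item 1 (144).

Item 1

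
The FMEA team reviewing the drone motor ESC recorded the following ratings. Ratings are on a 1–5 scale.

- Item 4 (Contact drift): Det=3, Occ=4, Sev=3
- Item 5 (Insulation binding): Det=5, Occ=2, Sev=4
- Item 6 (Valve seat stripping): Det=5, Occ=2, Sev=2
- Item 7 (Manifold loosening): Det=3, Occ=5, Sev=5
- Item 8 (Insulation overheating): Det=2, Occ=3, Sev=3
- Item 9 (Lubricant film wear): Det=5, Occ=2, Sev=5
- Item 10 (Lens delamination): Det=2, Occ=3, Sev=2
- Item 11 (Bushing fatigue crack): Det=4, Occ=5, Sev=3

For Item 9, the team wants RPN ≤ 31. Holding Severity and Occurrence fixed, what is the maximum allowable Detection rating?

3

Item 9: S=5, O=2, D=5 → current RPN = 50.
Fixed product = 10. Need 10 × D ≤ 31, so D ≤ 31/10 = 3.10.
Maximum integer Detection rating = 3 (gives RPN 30; D=4 would give 40 > 31).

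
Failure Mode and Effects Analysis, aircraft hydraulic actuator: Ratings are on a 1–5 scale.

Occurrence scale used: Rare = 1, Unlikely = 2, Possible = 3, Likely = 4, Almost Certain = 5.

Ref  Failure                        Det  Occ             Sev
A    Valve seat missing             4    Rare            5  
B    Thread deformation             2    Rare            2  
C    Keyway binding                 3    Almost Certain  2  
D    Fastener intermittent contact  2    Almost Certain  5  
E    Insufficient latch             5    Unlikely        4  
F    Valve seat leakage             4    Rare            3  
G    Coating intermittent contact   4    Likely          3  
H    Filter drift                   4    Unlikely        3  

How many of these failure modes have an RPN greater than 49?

RPN = Severity × Occurrence × Detection:
  A: 5 × 1 × 4 = 20
  B: 2 × 1 × 2 = 4
  C: 2 × 5 × 3 = 30
  D: 5 × 5 × 2 = 50
  E: 4 × 2 × 5 = 40
  F: 3 × 1 × 4 = 12
  G: 3 × 4 × 4 = 48
  H: 3 × 2 × 4 = 24
Modes with RPN > 49: D (50) → 1.

1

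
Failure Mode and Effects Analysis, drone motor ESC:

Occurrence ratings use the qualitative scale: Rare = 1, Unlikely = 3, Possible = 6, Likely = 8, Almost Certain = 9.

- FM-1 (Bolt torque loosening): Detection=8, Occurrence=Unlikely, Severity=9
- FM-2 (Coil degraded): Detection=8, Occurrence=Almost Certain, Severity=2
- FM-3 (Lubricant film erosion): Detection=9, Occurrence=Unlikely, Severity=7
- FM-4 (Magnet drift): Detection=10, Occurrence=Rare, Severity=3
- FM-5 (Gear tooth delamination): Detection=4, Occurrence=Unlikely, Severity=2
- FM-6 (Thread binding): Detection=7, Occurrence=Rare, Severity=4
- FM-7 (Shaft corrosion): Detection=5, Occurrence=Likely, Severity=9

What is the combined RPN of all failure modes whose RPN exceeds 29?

RPN = Severity × Occurrence × Detection:
  FM-1: 9 × 3 × 8 = 216
  FM-2: 2 × 9 × 8 = 144
  FM-3: 7 × 3 × 9 = 189
  FM-4: 3 × 1 × 10 = 30
  FM-5: 2 × 3 × 4 = 24
  FM-6: 4 × 1 × 7 = 28
  FM-7: 9 × 8 × 5 = 360
RPN > 29: FM-1 (216), FM-2 (144), FM-3 (189), FM-4 (30), FM-7 (360).
Sum: 216 + 144 + 189 + 30 + 360 = 939.

939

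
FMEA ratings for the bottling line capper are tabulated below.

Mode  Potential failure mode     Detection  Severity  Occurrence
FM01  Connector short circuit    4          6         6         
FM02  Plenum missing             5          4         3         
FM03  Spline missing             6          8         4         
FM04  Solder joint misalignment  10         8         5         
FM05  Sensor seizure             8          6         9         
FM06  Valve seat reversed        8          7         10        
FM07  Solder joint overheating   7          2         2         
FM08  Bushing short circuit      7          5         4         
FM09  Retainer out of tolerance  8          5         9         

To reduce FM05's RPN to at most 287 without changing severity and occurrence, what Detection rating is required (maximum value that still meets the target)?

5

FM05: S=6, O=9, D=8 → current RPN = 432.
Fixed product = 54. Need 54 × D ≤ 287, so D ≤ 287/54 = 5.31.
Maximum integer Detection rating = 5 (gives RPN 270; D=6 would give 324 > 287).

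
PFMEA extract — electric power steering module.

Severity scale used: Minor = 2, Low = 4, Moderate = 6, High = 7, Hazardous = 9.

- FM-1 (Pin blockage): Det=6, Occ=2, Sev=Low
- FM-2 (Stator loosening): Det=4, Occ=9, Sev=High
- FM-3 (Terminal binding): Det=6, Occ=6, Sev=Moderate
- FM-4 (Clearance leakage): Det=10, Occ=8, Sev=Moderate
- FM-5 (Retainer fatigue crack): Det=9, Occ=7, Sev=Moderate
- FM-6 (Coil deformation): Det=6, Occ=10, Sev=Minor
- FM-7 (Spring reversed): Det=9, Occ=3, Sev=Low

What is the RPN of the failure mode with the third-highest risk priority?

252

RPN = Severity × Occurrence × Detection:
  FM-1: 4 × 2 × 6 = 48
  FM-2: 7 × 9 × 4 = 252
  FM-3: 6 × 6 × 6 = 216
  FM-4: 6 × 8 × 10 = 480
  FM-5: 6 × 7 × 9 = 378
  FM-6: 2 × 10 × 6 = 120
  FM-7: 4 × 3 × 9 = 108
Sorted descending: 480, 378, 252, 216, 120, 108, 48.
The third-highest RPN is 252 (FM-2).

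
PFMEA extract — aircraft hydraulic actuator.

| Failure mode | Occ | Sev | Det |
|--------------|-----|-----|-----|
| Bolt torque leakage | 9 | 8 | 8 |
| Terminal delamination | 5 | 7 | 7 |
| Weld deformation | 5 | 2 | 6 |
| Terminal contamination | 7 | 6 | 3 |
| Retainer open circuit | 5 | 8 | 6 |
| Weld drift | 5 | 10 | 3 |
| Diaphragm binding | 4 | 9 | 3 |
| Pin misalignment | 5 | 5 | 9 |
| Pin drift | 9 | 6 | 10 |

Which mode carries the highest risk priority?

Bolt torque leakage

RPN = Severity × Occurrence × Detection:
  Bolt torque leakage: 8 × 9 × 8 = 576
  Terminal delamination: 7 × 5 × 7 = 245
  Weld deformation: 2 × 5 × 6 = 60
  Terminal contamination: 6 × 7 × 3 = 126
  Retainer open circuit: 8 × 5 × 6 = 240
  Weld drift: 10 × 5 × 3 = 150
  Diaphragm binding: 9 × 4 × 3 = 108
  Pin misalignment: 5 × 5 × 9 = 225
  Pin drift: 6 × 9 × 10 = 540
Highest RPN is 576 → Bolt torque leakage.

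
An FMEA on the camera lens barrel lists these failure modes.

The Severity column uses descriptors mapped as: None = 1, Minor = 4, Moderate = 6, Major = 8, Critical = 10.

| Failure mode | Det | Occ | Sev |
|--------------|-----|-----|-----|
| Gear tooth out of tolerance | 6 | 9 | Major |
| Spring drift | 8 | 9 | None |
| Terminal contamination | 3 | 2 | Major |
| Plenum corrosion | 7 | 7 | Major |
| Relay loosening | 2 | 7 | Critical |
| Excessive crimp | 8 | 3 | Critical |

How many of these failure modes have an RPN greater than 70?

RPN = Severity × Occurrence × Detection:
  Gear tooth out of tolerance: 8 × 9 × 6 = 432
  Spring drift: 1 × 9 × 8 = 72
  Terminal contamination: 8 × 2 × 3 = 48
  Plenum corrosion: 8 × 7 × 7 = 392
  Relay loosening: 10 × 7 × 2 = 140
  Excessive crimp: 10 × 3 × 8 = 240
Modes with RPN > 70: Gear tooth out of tolerance (432), Spring drift (72), Plenum corrosion (392), Relay loosening (140), Excessive crimp (240) → 5.

5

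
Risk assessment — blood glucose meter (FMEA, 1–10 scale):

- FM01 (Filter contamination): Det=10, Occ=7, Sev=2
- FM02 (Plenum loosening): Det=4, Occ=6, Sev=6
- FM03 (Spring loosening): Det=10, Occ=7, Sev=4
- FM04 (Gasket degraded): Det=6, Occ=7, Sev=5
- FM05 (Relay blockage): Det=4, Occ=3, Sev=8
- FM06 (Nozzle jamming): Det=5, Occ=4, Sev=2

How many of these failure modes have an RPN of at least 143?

RPN = Severity × Occurrence × Detection:
  FM01: 2 × 7 × 10 = 140
  FM02: 6 × 6 × 4 = 144
  FM03: 4 × 7 × 10 = 280
  FM04: 5 × 7 × 6 = 210
  FM05: 8 × 3 × 4 = 96
  FM06: 2 × 4 × 5 = 40
Modes with RPN ≥ 143: FM02 (144), FM03 (280), FM04 (210) → 3.

3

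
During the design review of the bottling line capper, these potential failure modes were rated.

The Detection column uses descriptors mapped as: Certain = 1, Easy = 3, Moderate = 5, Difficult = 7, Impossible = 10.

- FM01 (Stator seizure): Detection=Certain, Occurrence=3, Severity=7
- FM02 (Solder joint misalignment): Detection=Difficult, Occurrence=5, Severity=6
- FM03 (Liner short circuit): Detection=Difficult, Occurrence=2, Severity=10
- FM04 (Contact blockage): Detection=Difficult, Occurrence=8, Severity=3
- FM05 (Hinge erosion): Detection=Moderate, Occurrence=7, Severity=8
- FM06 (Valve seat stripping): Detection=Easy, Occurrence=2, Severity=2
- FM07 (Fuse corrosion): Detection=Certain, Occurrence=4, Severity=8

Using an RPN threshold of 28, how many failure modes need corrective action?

RPN = Severity × Occurrence × Detection:
  FM01: 7 × 3 × 1 = 21
  FM02: 6 × 5 × 7 = 210
  FM03: 10 × 2 × 7 = 140
  FM04: 3 × 8 × 7 = 168
  FM05: 8 × 7 × 5 = 280
  FM06: 2 × 2 × 3 = 12
  FM07: 8 × 4 × 1 = 32
Modes with RPN ≥ 28: FM02 (210), FM03 (140), FM04 (168), FM05 (280), FM07 (32) → 5.

5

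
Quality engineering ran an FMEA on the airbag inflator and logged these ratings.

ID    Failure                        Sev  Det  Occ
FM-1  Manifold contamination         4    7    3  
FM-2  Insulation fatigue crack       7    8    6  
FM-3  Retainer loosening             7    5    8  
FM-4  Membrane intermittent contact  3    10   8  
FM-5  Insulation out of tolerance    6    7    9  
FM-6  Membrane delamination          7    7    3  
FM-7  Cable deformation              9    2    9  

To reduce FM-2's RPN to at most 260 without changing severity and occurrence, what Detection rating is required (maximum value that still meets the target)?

FM-2: S=7, O=6, D=8 → current RPN = 336.
Fixed product = 42. Need 42 × D ≤ 260, so D ≤ 260/42 = 6.19.
Maximum integer Detection rating = 6 (gives RPN 252; D=7 would give 294 > 260).

6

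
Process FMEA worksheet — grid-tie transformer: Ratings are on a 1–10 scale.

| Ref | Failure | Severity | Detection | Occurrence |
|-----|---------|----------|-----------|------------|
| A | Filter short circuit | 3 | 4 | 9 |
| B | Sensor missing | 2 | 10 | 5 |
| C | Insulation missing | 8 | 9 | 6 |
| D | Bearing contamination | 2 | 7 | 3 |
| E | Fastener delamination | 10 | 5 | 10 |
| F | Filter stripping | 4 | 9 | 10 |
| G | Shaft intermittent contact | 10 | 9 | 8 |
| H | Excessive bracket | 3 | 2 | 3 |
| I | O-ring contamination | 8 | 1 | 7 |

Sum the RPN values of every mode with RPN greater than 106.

2120

RPN = Severity × Occurrence × Detection:
  A: 3 × 9 × 4 = 108
  B: 2 × 5 × 10 = 100
  C: 8 × 6 × 9 = 432
  D: 2 × 3 × 7 = 42
  E: 10 × 10 × 5 = 500
  F: 4 × 10 × 9 = 360
  G: 10 × 8 × 9 = 720
  H: 3 × 3 × 2 = 18
  I: 8 × 7 × 1 = 56
RPN > 106: A (108), C (432), E (500), F (360), G (720).
Sum: 108 + 432 + 500 + 360 + 720 = 2120.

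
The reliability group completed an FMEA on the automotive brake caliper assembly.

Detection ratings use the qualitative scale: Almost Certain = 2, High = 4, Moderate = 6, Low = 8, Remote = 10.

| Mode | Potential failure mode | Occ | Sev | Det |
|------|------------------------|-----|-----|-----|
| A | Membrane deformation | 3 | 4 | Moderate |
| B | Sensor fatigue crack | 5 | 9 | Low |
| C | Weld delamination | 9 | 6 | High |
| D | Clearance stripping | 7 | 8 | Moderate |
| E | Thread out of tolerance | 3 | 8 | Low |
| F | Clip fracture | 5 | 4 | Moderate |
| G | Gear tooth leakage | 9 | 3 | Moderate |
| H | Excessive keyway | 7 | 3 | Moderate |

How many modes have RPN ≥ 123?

RPN = Severity × Occurrence × Detection:
  A: 4 × 3 × 6 = 72
  B: 9 × 5 × 8 = 360
  C: 6 × 9 × 4 = 216
  D: 8 × 7 × 6 = 336
  E: 8 × 3 × 8 = 192
  F: 4 × 5 × 6 = 120
  G: 3 × 9 × 6 = 162
  H: 3 × 7 × 6 = 126
Modes with RPN ≥ 123: B (360), C (216), D (336), E (192), G (162), H (126) → 6.

6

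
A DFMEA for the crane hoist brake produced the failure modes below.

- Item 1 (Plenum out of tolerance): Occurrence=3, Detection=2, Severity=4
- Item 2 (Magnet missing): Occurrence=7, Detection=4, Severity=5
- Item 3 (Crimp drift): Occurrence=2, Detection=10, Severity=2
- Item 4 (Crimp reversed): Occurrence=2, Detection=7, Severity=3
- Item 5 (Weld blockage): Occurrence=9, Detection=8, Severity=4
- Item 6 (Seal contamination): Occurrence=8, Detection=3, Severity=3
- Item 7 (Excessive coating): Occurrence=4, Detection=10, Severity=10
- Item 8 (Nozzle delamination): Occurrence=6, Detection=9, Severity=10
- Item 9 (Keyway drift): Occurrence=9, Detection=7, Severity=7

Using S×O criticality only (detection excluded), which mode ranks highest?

Item 9

Criticality = Severity × Occurrence:
  Item 1: 4 × 3 = 12
  Item 2: 5 × 7 = 35
  Item 3: 2 × 2 = 4
  Item 4: 3 × 2 = 6
  Item 5: 4 × 9 = 36
  Item 6: 3 × 8 = 24
  Item 7: 10 × 4 = 40
  Item 8: 10 × 6 = 60
  Item 9: 7 × 9 = 63
Highest criticality is 63 → Item 9.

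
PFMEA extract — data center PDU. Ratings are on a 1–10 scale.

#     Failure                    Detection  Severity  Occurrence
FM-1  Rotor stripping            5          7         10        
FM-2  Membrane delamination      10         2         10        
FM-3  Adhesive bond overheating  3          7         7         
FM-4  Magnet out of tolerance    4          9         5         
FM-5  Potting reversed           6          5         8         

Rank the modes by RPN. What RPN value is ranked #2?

RPN = Severity × Occurrence × Detection:
  FM-1: 7 × 10 × 5 = 350
  FM-2: 2 × 10 × 10 = 200
  FM-3: 7 × 7 × 3 = 147
  FM-4: 9 × 5 × 4 = 180
  FM-5: 5 × 8 × 6 = 240
Sorted descending: 350, 240, 200, 180, 147.
The second-highest RPN is 240 (FM-5).

240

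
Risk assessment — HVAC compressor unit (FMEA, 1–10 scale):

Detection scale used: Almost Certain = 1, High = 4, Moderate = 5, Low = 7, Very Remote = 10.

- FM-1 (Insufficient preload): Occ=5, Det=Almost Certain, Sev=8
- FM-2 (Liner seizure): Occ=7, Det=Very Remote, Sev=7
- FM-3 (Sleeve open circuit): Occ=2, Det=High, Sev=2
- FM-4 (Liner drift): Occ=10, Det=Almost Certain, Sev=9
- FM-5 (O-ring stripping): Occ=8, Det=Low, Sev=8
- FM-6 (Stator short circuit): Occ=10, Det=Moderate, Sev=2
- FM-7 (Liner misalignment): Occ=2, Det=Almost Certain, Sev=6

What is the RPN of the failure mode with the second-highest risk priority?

448

RPN = Severity × Occurrence × Detection:
  FM-1: 8 × 5 × 1 = 40
  FM-2: 7 × 7 × 10 = 490
  FM-3: 2 × 2 × 4 = 16
  FM-4: 9 × 10 × 1 = 90
  FM-5: 8 × 8 × 7 = 448
  FM-6: 2 × 10 × 5 = 100
  FM-7: 6 × 2 × 1 = 12
Sorted descending: 490, 448, 100, 90, 40, 16, 12.
The second-highest RPN is 448 (FM-5).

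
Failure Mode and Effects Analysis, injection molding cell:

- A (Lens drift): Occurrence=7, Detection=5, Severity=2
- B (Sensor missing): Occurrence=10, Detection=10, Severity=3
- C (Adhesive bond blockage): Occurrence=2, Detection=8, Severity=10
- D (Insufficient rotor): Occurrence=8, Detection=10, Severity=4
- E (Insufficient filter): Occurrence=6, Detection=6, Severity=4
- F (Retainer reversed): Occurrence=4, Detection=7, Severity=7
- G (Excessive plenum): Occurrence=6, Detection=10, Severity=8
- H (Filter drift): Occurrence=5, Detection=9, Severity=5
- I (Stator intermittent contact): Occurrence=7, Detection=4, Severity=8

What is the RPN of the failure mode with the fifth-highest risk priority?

RPN = Severity × Occurrence × Detection:
  A: 2 × 7 × 5 = 70
  B: 3 × 10 × 10 = 300
  C: 10 × 2 × 8 = 160
  D: 4 × 8 × 10 = 320
  E: 4 × 6 × 6 = 144
  F: 7 × 4 × 7 = 196
  G: 8 × 6 × 10 = 480
  H: 5 × 5 × 9 = 225
  I: 8 × 7 × 4 = 224
Sorted descending: 480, 320, 300, 225, 224, 196, 160, 144, 70.
The fifth-highest RPN is 224 (I).

224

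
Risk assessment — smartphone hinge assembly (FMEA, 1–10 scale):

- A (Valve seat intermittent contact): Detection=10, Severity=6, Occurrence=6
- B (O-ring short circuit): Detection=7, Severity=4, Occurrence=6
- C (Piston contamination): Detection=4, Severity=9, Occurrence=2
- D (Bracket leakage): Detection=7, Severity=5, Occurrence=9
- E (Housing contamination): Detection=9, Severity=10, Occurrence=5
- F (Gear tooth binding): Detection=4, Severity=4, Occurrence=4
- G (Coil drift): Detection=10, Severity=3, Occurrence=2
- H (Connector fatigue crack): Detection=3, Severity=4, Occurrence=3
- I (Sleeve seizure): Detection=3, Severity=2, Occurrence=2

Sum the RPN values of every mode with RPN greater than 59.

1489

RPN = Severity × Occurrence × Detection:
  A: 6 × 6 × 10 = 360
  B: 4 × 6 × 7 = 168
  C: 9 × 2 × 4 = 72
  D: 5 × 9 × 7 = 315
  E: 10 × 5 × 9 = 450
  F: 4 × 4 × 4 = 64
  G: 3 × 2 × 10 = 60
  H: 4 × 3 × 3 = 36
  I: 2 × 2 × 3 = 12
RPN > 59: A (360), B (168), C (72), D (315), E (450), F (64), G (60).
Sum: 360 + 168 + 72 + 315 + 450 + 64 + 60 = 1489.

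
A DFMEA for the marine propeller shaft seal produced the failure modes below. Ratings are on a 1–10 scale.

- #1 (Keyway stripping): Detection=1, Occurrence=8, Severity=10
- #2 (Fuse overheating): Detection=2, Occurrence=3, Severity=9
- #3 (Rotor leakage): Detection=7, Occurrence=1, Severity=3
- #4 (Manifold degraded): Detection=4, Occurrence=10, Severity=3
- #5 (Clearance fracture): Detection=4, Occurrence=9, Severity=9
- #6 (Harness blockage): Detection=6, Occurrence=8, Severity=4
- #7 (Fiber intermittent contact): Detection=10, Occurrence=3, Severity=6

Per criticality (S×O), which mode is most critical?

#5

Criticality = Severity × Occurrence:
  #1: 10 × 8 = 80
  #2: 9 × 3 = 27
  #3: 3 × 1 = 3
  #4: 3 × 10 = 30
  #5: 9 × 9 = 81
  #6: 4 × 8 = 32
  #7: 6 × 3 = 18
Highest criticality is 81 → #5.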